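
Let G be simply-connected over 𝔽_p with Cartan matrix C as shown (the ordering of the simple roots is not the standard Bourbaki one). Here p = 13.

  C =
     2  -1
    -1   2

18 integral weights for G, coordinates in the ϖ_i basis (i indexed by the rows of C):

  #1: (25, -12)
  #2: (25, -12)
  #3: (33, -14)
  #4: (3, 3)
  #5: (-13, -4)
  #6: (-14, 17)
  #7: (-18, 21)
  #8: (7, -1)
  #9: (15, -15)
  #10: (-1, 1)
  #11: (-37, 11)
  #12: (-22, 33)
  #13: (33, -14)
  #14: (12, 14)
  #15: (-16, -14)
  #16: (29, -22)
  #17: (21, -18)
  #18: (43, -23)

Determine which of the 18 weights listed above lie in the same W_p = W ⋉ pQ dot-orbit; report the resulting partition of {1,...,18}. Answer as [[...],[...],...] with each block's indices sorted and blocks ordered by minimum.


Cartan matrix: type A_2 (|W|=6); un-permuting the 2 rows.

Folding the 18 weights λ_j+ρ into Ā_13 (reps in the given 2-coord order):

    λ_1 → (0, 2)
    λ_2 → (0, 2)
    λ_3 → (8, 0)
    λ_4 → (4, 4)
    λ_5 → (1, 10)
    λ_6 → (8, 0)
    λ_7 → (4, 4)
    λ_8 → (8, 0)
    λ_9 → (1, 10)
    λ_10 → (0, 2)
    λ_11 → (1, 10)
    λ_12 → (8, 0)
    λ_13 → (8, 0)
    λ_14 → (0, 2)
    λ_15 → (0, 2)
    λ_16 → (4, 4)
    λ_17 → (4, 4)
    λ_18 → (4, 4)

Partition of {1..18} into 4 W_13-dot-orbits:

[[1, 2, 10, 14, 15], [3, 6, 8, 12, 13], [4, 7, 16, 17, 18], [5, 9, 11]]


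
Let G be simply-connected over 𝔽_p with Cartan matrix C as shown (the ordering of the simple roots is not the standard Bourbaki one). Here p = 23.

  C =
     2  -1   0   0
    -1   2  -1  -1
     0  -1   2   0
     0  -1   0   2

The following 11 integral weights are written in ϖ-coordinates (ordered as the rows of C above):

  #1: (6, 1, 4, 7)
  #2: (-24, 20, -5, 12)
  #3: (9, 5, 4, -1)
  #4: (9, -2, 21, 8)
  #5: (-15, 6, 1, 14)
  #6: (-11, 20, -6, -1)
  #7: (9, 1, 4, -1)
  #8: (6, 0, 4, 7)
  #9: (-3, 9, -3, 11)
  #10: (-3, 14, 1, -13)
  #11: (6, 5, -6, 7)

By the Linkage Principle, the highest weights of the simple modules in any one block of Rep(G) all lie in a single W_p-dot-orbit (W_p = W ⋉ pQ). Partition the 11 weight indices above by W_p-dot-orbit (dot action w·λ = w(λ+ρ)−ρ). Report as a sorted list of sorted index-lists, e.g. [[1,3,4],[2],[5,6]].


D_4 Cartan matrix, 4 simple roots permuted; ρ=(1,1,1,1).

Each λ_j+ρ reduced to Ā_23; 4-tuples below use C's row order:

  λ_1+ρ ↦ (7, 1, 5, 8);  λ_2+ρ ↦ (10, 2, 5, 0);  λ_3+ρ ↦ (10, 2, 5, 0);  λ_4+ρ ↦ (7, 1, 5, 8);  λ_5+ρ ↦ (7, 1, 5, 8);  λ_6+ρ ↦ (10, 2, 5, 0);  λ_7+ρ ↦ (10, 2, 5, 0);  λ_8+ρ ↦ (7, 1, 5, 8);  λ_9+ρ ↦ (2, 1, 2, 12);  λ_10+ρ ↦ (2, 1, 2, 12);  λ_11+ρ ↦ (7, 1, 5, 8)

The 11 indices split into 3 linkage classes (same alcove rep ⇔ same W_23-dot-orbit):

[[1, 4, 5, 8, 11], [2, 3, 6, 7], [9, 10]]


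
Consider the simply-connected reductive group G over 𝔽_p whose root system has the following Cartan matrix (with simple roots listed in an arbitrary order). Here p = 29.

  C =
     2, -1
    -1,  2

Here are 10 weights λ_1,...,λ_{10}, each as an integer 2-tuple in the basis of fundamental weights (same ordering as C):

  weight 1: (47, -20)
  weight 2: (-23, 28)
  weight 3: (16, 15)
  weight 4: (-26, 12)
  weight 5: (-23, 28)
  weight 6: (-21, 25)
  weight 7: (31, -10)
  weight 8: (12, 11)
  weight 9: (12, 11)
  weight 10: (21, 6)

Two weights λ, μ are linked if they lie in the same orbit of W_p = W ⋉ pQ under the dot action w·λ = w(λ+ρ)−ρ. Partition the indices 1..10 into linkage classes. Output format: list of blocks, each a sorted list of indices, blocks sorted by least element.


C ↔ A_2 under row/col permutation; |W(A_2)| = 6.

Each λ_j+ρ reduced to Ā_29; 2-tuples below use C's row order:

    [1] (10, 0)
    [2] (22, 7)
    [3] (13, 12)
    [4] (13, 12)
    [5] (22, 7)
    [6] (20, 6)
    [7] (20, 6)
    [8] (13, 12)
    [9] (13, 12)
    [10] (22, 7)

Linkage partition of the 10 weights (4 classes, p=29):

[[1], [2, 5, 10], [3, 4, 8, 9], [6, 7]]


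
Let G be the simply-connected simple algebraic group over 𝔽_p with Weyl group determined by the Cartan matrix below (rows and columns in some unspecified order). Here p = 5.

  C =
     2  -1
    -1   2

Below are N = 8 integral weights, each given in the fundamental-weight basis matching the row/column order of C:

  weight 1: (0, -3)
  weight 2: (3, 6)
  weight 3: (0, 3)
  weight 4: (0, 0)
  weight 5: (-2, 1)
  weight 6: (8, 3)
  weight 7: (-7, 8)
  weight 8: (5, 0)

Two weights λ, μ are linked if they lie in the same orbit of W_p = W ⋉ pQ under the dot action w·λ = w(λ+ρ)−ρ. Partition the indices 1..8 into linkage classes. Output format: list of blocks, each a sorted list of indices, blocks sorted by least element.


Root system A_2: the 2×2 matrix C matches after relabeling.

Each λ_j+ρ reduced to Ā_5; 2-tuples below use C's row order:

  λ_1+ρ ↦ (1, 1);  λ_2+ρ ↦ (1, 1);  λ_3+ρ ↦ (1, 4);  λ_4+ρ ↦ (1, 1);  λ_5+ρ ↦ (1, 1);  λ_6+ρ ↦ (3, 1);  λ_7+ρ ↦ (1, 1);  λ_8+ρ ↦ (3, 1)

These 8 weights hit 3 W_5-dot-orbits; sizes (5, 1, 2):

[[1, 2, 4, 5, 7], [3], [6, 8]]


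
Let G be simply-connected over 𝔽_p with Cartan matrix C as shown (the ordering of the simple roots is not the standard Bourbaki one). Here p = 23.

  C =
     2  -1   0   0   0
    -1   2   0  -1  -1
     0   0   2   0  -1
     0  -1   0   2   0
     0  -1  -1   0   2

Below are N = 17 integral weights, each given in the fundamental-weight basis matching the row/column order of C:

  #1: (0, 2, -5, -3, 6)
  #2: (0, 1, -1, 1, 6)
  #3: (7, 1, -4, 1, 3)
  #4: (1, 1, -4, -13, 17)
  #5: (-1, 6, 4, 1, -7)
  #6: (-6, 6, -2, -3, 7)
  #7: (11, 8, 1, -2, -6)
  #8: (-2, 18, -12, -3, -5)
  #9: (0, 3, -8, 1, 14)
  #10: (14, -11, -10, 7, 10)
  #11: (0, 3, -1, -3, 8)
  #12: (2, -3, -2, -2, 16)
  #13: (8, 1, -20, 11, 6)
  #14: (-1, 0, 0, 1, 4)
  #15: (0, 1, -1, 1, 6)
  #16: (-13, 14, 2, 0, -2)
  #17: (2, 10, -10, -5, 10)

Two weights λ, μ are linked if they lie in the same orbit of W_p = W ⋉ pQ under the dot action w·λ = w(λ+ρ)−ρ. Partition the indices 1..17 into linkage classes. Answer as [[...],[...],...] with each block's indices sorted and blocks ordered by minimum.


Cartan matrix: type D_5 (|W|=1920); un-permuting the 5 rows.

λ_j+ρ reflected into Ā_23 (⟨·,θ^∨⟩≤23); 5-tuples as given:

  λ_1 → (1, 1, 4, 2, 3);  λ_2 → (1, 2, 0, 2, 7);  λ_3 → (8, 2, 3, 2, 1);  λ_4 → (8, 2, 3, 2, 1);  λ_5 → (0, 1, 1, 2, 5);  λ_6 → (5, 0, 1, 2, 7);  λ_7 → (12, 2, 2, 1, 1);  λ_8 → (1, 1, 4, 2, 3);  λ_9 → (1, 1, 4, 2, 3);  λ_10 → (5, 0, 1, 2, 7);  λ_11 → (1, 2, 0, 2, 7);  λ_12 → (0, 1, 1, 2, 5);  λ_13 → (1, 2, 0, 2, 7);  λ_14 → (0, 1, 1, 2, 5);  λ_15 → (1, 2, 0, 2, 7);  λ_16 → (12, 2, 2, 1, 1);  λ_17 → (1, 2, 0, 2, 7)

These 17 weights hit 6 W_23-dot-orbits; sizes (3, 5, 2, 3, 2, 2):

[[1, 8, 9], [2, 11, 13, 15, 17], [3, 4], [5, 12, 14], [6, 10], [7, 16]]


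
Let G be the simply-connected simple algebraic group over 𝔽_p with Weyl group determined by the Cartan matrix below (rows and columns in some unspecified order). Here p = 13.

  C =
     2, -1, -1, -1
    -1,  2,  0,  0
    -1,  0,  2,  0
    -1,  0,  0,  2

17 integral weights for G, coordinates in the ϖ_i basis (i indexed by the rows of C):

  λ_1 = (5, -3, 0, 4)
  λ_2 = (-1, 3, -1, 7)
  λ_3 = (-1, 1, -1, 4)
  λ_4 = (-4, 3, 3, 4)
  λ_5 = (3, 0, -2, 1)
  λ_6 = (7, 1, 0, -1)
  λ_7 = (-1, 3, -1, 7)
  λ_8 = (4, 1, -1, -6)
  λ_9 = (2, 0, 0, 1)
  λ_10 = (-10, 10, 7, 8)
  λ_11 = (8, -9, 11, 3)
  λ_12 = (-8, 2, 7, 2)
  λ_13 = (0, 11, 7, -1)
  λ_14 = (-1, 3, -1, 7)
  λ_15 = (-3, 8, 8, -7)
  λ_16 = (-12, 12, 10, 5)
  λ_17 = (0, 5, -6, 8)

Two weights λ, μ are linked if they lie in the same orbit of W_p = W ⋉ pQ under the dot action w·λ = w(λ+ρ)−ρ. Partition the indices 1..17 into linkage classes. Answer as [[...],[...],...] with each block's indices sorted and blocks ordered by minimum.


Dynkin diagram of C (from the 6 off-diagonal −1 entries): D_4.

λ_j+ρ reflected into Ā_13 (⟨·,θ^∨⟩≤13); 4-tuples as given:

    λ_1+ρ ↦ (1, 2, 1, 5)
    λ_2+ρ ↦ (0, 4, 0, 8)
    λ_3+ρ ↦ (0, 2, 0, 5)
    λ_4+ρ ↦ (3, 1, 1, 2)
    λ_5+ρ ↦ (3, 1, 1, 2)
    λ_6+ρ ↦ (2, 2, 1, 0)
    λ_7+ρ ↦ (0, 4, 0, 8)
    λ_8+ρ ↦ (0, 2, 0, 5)
    λ_9+ρ ↦ (3, 1, 1, 2)
    λ_10+ρ ↦ (2, 2, 1, 0)
    λ_11+ρ ↦ (0, 4, 0, 8)
    λ_12+ρ ↦ (1, 3, 0, 3)
    λ_13+ρ ↦ (0, 4, 0, 8)
    λ_14+ρ ↦ (0, 4, 0, 8)
    λ_15+ρ ↦ (3, 1, 1, 2)
    λ_16+ρ ↦ (0, 2, 0, 5)
    λ_17+ρ ↦ (1, 2, 1, 5)

Partition of {1..17} into 6 W_13-dot-orbits:

[[1, 17], [2, 7, 11, 13, 14], [3, 8, 16], [4, 5, 9, 15], [6, 10], [12]]


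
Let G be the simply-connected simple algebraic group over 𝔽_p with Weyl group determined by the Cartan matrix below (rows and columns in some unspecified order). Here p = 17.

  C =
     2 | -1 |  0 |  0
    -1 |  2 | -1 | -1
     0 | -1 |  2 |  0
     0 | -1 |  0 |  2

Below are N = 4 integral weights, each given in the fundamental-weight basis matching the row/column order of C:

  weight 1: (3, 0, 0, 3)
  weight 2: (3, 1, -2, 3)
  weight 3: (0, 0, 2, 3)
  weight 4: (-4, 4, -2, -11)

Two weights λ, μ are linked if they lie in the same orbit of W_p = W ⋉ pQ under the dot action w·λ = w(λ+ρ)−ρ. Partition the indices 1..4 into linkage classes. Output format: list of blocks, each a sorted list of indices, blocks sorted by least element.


Cartan matrix: type D_4 (|W|=192); un-permuting the 4 rows.

Ā_17 reps of the 4 weights (D_4, coords as presented):

  [1] (4, 1, 1, 4);  [2] (4, 1, 1, 4);  [3] (1, 1, 3, 4);  [4] (1, 1, 3, 4)

Linkage partition of the 4 weights (2 classes, p=17):

[[1, 2], [3, 4]]


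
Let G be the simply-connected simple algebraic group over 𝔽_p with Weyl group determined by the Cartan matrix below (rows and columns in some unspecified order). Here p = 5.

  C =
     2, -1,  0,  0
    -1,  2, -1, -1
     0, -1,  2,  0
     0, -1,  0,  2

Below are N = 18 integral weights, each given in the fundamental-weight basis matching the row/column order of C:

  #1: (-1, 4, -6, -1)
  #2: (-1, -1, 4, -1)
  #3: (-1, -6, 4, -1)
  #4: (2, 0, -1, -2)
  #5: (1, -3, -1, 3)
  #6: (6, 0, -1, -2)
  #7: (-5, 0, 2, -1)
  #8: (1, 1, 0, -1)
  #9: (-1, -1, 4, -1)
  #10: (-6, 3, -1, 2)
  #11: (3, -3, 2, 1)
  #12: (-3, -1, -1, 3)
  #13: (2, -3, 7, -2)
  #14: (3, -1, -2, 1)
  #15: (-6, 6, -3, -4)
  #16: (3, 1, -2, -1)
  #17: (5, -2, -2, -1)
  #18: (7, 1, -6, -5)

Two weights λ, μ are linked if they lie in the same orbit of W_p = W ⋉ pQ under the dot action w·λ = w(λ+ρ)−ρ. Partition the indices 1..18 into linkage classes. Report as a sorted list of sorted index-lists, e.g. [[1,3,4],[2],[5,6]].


Root system D_4: the 4×4 matrix C matches after relabeling.

Folding the 18 weights λ_j+ρ into Ā_5 (reps in the given 4-coord order):

  [1] (0, 0, 5, 0);  [2] (0, 0, 5, 0);  [3] (0, 0, 5, 0);  [4] (3, 0, 0, 1);  [5] (0, 0, 2, 2);  [6] (2, 0, 1, 0);  [7] (1, 0, 0, 3);  [8] (2, 0, 1, 0);  [9] (0, 0, 5, 0);  [10] (2, 1, 1, 0);  [11] (2, 0, 1, 0);  [12] (0, 0, 2, 2);  [13] (2, 1, 1, 0);  [14] (3, 0, 0, 1);  [15] (2, 0, 1, 0);  [16] (3, 0, 0, 1);  [17] (3, 0, 0, 1);  [18] (2, 0, 1, 0)

Linkage partition of the 18 weights (6 classes, p=5):

[[1, 2, 3, 9], [4, 14, 16, 17], [5, 12], [6, 8, 11, 15, 18], [7], [10, 13]]


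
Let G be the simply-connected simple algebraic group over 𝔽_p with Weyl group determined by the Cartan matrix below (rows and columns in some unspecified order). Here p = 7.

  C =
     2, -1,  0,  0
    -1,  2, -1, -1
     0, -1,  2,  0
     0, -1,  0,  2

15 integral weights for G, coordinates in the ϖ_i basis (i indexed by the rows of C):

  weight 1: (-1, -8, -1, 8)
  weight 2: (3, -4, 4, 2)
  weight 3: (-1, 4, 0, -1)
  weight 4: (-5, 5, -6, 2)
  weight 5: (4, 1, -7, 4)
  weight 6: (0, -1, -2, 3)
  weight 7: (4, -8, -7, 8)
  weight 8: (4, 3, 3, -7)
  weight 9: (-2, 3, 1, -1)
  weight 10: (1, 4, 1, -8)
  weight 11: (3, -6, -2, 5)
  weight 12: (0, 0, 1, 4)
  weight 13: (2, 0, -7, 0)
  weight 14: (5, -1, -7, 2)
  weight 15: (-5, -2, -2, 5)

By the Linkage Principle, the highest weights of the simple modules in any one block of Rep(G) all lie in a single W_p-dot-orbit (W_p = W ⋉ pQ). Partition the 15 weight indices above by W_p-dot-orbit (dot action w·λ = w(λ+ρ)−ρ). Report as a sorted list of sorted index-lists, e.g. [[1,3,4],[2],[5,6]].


C ↔ D_4 under row/col permutation; |W(D_4)| = 192.

W_7-reps of the 15 weights in Ā_7 (same 4-coord order as C):

  λ_1+ρ ↦ (0, 0, 0, 5);  λ_2+ρ ↦ (1, 1, 2, 0);  λ_3+ρ ↦ (0, 1, 1, 0);  λ_4+ρ ↦ (1, 1, 2, 0);  λ_5+ρ ↦ (0, 1, 1, 0);  λ_6+ρ ↦ (0, 1, 0, 3);  λ_7+ρ ↦ (0, 1, 1, 0);  λ_8+ρ ↦ (1, 1, 2, 0);  λ_9+ρ ↦ (1, 1, 2, 0);  λ_10+ρ ↦ (0, 0, 0, 5);  λ_11+ρ ↦ (1, 0, 4, 1);  λ_12+ρ ↦ (1, 1, 0, 3);  λ_13+ρ ↦ (1, 1, 0, 3);  λ_14+ρ ↦ (0, 1, 0, 3);  λ_15+ρ ↦ (1, 0, 4, 1)

Linkage partition of the 15 weights (6 classes, p=7):

[[1, 10], [2, 4, 8, 9], [3, 5, 7], [6, 14], [11, 15], [12, 13]]


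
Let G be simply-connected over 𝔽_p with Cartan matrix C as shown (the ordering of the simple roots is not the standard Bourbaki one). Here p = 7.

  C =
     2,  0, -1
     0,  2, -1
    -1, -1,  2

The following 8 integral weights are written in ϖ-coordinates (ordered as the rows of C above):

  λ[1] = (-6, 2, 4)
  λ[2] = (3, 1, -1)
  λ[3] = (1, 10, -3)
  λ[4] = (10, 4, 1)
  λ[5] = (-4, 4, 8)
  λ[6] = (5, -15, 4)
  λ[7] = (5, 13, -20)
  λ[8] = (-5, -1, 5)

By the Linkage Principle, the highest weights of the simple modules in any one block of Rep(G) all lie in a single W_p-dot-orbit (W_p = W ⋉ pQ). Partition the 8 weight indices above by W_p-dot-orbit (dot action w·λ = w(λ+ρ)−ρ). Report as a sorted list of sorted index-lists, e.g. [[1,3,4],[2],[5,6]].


Cartan matrix: type A_3 (|W|=24); un-permuting the 3 rows.

Ā_7 reps of the 8 weights (A_3, coords as presented):

  [1] (4, 2, 0);  [2] (4, 2, 0);  [3] (2, 3, 2);  [4] (4, 2, 0);  [5] (4, 2, 0);  [6] (4, 2, 0);  [7] (5, 1, 1);  [8] (4, 0, 2)

Partition of {1..8} into 4 W_7-dot-orbits:

[[1, 2, 4, 5, 6], [3], [7], [8]]


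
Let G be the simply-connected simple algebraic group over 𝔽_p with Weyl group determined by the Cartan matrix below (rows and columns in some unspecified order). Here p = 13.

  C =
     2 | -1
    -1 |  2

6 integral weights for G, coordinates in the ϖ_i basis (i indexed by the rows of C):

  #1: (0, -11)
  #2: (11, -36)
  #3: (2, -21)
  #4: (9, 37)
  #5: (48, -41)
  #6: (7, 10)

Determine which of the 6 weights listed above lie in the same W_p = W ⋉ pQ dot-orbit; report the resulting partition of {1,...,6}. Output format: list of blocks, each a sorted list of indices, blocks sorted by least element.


Type A_2, rank 2, |W|=6; reorder rows/cols to standard.

Each λ_j+ρ reduced to Ā_13; 2-tuples below use C's row order:

  λ_1+ρ ↦ (9, 1);  λ_2+ρ ↦ (9, 1);  λ_3+ρ ↦ (6, 4);  λ_4+ρ ↦ (9, 1);  λ_5+ρ ↦ (9, 1);  λ_6+ρ ↦ (2, 5)

The 6 indices split into 3 linkage classes (same alcove rep ⇔ same W_13-dot-orbit):

[[1, 2, 4, 5], [3], [6]]


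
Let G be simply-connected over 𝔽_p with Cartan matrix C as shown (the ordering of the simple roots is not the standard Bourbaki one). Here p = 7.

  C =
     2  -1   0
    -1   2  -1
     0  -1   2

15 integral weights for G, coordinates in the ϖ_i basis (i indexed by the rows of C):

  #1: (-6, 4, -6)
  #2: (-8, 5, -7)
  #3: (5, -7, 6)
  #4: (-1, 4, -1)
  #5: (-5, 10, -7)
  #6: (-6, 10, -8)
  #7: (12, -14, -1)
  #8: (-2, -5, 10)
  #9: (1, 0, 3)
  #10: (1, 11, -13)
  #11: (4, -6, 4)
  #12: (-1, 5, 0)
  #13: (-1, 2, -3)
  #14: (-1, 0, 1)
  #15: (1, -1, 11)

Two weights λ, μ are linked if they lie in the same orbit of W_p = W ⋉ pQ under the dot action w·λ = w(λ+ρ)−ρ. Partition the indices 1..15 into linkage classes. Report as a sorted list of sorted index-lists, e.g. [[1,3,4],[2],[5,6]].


Type A_3, rank 3, |W|=24; reorder rows/cols to standard.

Ā_7 reps of the 15 weights (A_3, coords as presented):

  λ_1 → (0, 5, 0)
  λ_2 → (0, 6, 1)
  λ_3 → (0, 6, 1)
  λ_4 → (0, 5, 0)
  λ_5 → (0, 1, 2)
  λ_6 → (0, 1, 2)
  λ_7 → (0, 6, 1)
  λ_8 → (0, 1, 2)
  λ_9 → (2, 1, 4)
  λ_10 → (0, 5, 0)
  λ_11 → (0, 5, 0)
  λ_12 → (0, 6, 1)
  λ_13 → (0, 1, 2)
  λ_14 → (0, 1, 2)
  λ_15 → (0, 5, 0)

Partition of {1..15} into 4 W_7-dot-orbits:

[[1, 4, 10, 11, 15], [2, 3, 7, 12], [5, 6, 8, 13, 14], [9]]


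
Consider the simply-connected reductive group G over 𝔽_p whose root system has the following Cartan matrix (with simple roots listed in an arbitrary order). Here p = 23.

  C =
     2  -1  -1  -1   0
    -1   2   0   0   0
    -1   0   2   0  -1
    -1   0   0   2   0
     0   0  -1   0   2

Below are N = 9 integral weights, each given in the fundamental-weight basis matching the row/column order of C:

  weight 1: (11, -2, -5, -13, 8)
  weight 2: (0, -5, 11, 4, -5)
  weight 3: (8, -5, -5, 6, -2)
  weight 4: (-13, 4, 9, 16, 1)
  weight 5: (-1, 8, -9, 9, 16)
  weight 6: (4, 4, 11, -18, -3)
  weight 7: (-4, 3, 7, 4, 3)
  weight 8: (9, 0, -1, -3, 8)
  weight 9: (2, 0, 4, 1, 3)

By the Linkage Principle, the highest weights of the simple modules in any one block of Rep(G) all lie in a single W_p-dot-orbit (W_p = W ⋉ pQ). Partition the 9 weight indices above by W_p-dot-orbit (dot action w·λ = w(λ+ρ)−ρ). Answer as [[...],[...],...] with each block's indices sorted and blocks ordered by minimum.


Root system D_5: the 5×5 matrix C matches after relabeling.

W_23-reps of the 9 weights in Ā_23 (same 5-coord order as C):

    λ_1 → (0, 4, 1, 7, 4)
    λ_2 → (3, 1, 5, 2, 4)
    λ_3 → (0, 4, 1, 7, 4)
    λ_4 → (3, 7, 2, 5, 0)
    λ_5 → (3, 1, 5, 2, 4)
    λ_6 → (3, 7, 2, 5, 0)
    λ_7 → (3, 1, 5, 2, 4)
    λ_8 → (3, 1, 5, 2, 4)
    λ_9 → (3, 1, 5, 2, 4)

These 9 weights hit 3 W_23-dot-orbits; sizes (2, 5, 2):

[[1, 3], [2, 5, 7, 8, 9], [4, 6]]


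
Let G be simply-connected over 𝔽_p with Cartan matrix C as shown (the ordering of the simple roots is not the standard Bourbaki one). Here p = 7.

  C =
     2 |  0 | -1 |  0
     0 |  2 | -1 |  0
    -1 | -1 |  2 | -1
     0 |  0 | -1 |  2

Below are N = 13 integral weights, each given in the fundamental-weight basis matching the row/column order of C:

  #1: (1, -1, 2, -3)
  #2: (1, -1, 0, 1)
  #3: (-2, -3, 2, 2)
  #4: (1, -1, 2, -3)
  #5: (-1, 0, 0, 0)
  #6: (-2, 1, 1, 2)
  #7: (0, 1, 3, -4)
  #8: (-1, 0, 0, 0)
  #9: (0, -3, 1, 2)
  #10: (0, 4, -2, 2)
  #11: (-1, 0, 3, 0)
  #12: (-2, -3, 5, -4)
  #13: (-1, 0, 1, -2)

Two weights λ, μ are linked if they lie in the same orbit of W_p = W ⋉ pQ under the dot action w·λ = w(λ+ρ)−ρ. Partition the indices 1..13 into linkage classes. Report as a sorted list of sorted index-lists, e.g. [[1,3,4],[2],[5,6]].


Root system D_4: the 4×4 matrix C matches after relabeling.

Folding the 13 weights λ_j+ρ into Ā_7 (reps in the given 4-coord order):

  [1] (2, 0, 1, 2)
  [2] (2, 0, 1, 2)
  [3] (1, 2, 0, 3)
  [4] (2, 0, 1, 2)
  [5] (0, 1, 1, 1)
  [6] (1, 2, 0, 3)
  [7] (1, 2, 0, 3)
  [8] (0, 1, 1, 1)
  [9] (1, 2, 0, 3)
  [10] (0, 4, 0, 2)
  [11] (0, 1, 1, 1)
  [12] (1, 2, 0, 3)
  [13] (0, 1, 1, 1)

These 13 weights hit 4 W_7-dot-orbits; sizes (3, 5, 4, 1):

[[1, 2, 4], [3, 6, 7, 9, 12], [5, 8, 11, 13], [10]]


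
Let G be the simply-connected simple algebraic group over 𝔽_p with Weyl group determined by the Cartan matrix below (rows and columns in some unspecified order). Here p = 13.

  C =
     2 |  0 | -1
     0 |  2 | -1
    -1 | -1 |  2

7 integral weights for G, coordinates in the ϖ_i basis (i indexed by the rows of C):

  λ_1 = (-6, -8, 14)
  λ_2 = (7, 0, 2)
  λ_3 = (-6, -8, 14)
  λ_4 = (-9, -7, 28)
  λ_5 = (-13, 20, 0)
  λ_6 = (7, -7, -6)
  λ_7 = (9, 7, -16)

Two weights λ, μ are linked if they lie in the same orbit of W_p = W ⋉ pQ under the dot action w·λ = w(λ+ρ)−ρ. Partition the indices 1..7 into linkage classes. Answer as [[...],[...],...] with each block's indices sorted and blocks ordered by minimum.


A_3 Cartan matrix, 3 simple roots permuted; ρ=(1,1,1).

λ_j+ρ reflected into Ā_13 (⟨·,θ^∨⟩≤13); 3-tuples as given:

  λ_1 → (3, 5, 3);  λ_2 → (8, 1, 3);  λ_3 → (3, 5, 3);  λ_4 → (3, 5, 3);  λ_5 → (8, 1, 3);  λ_6 → (3, 5, 3);  λ_7 → (3, 5, 3)

2 distinct reps among the 7 weights ⇒ 2 W_13-linkage classes:

[[1, 3, 4, 6, 7], [2, 5]]


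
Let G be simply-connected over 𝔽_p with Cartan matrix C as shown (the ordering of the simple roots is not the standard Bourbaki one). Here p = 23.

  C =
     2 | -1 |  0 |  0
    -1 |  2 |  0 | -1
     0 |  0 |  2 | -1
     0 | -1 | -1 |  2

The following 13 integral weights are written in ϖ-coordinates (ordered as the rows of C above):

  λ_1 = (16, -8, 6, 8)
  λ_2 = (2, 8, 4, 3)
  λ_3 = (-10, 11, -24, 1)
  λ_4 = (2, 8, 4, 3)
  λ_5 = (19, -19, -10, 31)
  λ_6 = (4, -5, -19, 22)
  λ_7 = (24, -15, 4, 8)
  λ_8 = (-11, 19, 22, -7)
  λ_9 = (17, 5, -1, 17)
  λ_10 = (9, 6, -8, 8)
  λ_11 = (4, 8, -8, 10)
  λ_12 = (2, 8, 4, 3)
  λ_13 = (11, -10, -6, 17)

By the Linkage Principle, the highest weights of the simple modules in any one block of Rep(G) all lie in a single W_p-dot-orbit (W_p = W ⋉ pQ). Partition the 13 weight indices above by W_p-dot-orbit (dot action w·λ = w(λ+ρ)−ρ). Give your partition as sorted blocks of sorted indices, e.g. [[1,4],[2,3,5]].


Type A_4, rank 4, |W|=120; reorder rows/cols to standard.

Folding the 13 weights λ_j+ρ into Ā_23 (reps in the given 4-coord order):

    [1] (7, 7, 4, 2)
    [2] (3, 9, 5, 4)
    [3] (9, 9, 2, 3)
    [4] (3, 9, 5, 4)
    [5] (9, 9, 2, 3)
    [6] (0, 4, 17, 1)
    [7] (9, 9, 2, 3)
    [8] (4, 0, 3, 6)
    [9] (0, 4, 17, 1)
    [10] (7, 7, 4, 2)
    [11] (3, 9, 5, 4)
    [12] (3, 9, 5, 4)
    [13] (3, 9, 5, 4)

The 13 indices split into 5 linkage classes (same alcove rep ⇔ same W_23-dot-orbit):

[[1, 10], [2, 4, 11, 12, 13], [3, 5, 7], [6, 9], [8]]


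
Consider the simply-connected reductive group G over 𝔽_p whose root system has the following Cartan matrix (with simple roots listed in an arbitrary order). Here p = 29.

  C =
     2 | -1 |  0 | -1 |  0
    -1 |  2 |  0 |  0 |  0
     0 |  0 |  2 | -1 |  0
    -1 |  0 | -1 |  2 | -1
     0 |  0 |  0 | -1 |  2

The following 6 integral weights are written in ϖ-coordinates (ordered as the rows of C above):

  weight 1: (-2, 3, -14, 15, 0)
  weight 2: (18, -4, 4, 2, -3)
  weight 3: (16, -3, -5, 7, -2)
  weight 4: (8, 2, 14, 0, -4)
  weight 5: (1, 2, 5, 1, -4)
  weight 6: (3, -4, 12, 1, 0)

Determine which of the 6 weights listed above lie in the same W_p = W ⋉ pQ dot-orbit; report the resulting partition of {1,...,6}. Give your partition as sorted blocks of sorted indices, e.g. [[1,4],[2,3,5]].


Root system D_5: the 5×5 matrix C matches after relabeling.

Folding the 6 weights λ_j+ρ into Ā_29 (reps in the given 5-coord order):

  λ_1 → (1, 3, 13, 2, 1);  λ_2 → (1, 3, 5, 1, 2);  λ_3 → (1, 2, 4, 3, 1);  λ_4 → (1, 3, 13, 2, 1);  λ_5 → (1, 3, 5, 1, 2);  λ_6 → (1, 3, 13, 2, 1)

Partition of {1..6} into 3 W_29-dot-orbits:

[[1, 4, 6], [2, 5], [3]]


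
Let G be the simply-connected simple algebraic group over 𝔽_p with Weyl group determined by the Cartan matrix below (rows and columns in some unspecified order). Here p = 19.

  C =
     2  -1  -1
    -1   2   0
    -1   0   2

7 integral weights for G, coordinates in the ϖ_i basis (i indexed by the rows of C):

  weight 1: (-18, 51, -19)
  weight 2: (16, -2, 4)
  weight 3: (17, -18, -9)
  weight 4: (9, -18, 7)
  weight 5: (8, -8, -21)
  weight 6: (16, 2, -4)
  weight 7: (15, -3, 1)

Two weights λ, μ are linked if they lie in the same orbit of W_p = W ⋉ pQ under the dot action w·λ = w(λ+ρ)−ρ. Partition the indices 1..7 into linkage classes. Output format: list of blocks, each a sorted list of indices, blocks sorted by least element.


Cartan matrix: type A_3 (|W|=24); un-permuting the 3 rows.

W_19-reps of the 7 weights in Ā_19 (same 3-coord order as C):

    λ_1 → (14, 2, 2)
    λ_2 → (14, 2, 2)
    λ_3 → (7, 10, 1)
    λ_4 → (7, 10, 1)
    λ_5 → (7, 10, 1)
    λ_6 → (14, 2, 2)
    λ_7 → (14, 2, 2)

2 distinct reps among the 7 weights ⇒ 2 W_19-linkage classes:

[[1, 2, 6, 7], [3, 4, 5]]


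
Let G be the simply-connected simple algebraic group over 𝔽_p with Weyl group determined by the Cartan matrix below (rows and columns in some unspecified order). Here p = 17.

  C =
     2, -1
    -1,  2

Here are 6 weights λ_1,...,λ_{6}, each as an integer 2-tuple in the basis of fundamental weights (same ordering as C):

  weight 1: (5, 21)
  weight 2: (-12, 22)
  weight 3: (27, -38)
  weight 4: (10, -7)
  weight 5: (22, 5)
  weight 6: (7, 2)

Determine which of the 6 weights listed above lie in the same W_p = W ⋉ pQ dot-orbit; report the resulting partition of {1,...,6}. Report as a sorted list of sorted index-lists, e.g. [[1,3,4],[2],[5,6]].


Type A_2, rank 2, |W|=6; reorder rows/cols to standard.

Each λ_j+ρ reduced to Ā_17; 2-tuples below use C's row order:

  λ_1+ρ ↦ (5, 6) · λ_2+ρ ↦ (5, 6) · λ_3+ρ ↦ (8, 3) · λ_4+ρ ↦ (5, 6) · λ_5+ρ ↦ (5, 6) · λ_6+ρ ↦ (8, 3)

These 6 weights hit 2 W_17-dot-orbits; sizes (4, 2):

[[1, 2, 4, 5], [3, 6]]


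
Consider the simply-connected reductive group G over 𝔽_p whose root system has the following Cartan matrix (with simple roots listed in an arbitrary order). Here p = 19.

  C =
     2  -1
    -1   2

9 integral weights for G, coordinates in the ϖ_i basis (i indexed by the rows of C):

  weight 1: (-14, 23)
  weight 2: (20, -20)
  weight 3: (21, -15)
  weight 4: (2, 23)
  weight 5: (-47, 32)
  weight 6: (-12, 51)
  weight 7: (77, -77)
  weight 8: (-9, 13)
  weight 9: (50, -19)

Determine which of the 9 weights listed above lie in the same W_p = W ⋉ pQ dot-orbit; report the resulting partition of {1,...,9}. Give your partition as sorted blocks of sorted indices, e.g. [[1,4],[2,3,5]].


Type A_2, rank 2, |W|=6; reorder rows/cols to standard.

Each λ_j+ρ reduced to Ā_19; 2-tuples below use C's row order:

  λ_1+ρ ↦ (8, 6);  λ_2+ρ ↦ (0, 17);  λ_3+ρ ↦ (5, 11);  λ_4+ρ ↦ (5, 11);  λ_5+ρ ↦ (8, 6);  λ_6+ρ ↦ (5, 11);  λ_7+ρ ↦ (0, 17);  λ_8+ρ ↦ (8, 6);  λ_9+ρ ↦ (13, 1)

4 distinct reps among the 9 weights ⇒ 4 W_19-linkage classes:

[[1, 5, 8], [2, 7], [3, 4, 6], [9]]


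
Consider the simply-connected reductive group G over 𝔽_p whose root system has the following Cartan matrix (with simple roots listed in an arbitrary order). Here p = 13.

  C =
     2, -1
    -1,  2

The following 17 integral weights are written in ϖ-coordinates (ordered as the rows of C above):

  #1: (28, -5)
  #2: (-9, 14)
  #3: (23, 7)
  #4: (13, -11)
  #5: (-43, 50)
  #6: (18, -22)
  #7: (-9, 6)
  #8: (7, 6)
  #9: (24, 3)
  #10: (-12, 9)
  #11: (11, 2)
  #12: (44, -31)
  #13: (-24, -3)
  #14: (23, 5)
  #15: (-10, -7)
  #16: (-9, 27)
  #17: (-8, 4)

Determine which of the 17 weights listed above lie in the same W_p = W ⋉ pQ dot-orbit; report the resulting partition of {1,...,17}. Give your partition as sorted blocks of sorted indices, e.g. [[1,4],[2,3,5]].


C ↔ A_2 under row/col permutation; |W(A_2)| = 6.

Ā_13 reps of the 17 weights (A_2, coords as presented):

  1: (3, 9)
  2: (6, 5)
  3: (6, 5)
  4: (3, 9)
  5: (3, 9)
  6: (6, 5)
  7: (7, 1)
  8: (6, 5)
  9: (3, 9)
  10: (10, 1)
  11: (10, 1)
  12: (4, 7)
  13: (10, 1)
  14: (4, 7)
  15: (4, 7)
  16: (5, 2)
  17: (5, 2)

Grouping the 17 weights by Ā_13-representative: 6 linkage classes.

[[1, 4, 5, 9], [2, 3, 6, 8], [7], [10, 11, 13], [12, 14, 15], [16, 17]]


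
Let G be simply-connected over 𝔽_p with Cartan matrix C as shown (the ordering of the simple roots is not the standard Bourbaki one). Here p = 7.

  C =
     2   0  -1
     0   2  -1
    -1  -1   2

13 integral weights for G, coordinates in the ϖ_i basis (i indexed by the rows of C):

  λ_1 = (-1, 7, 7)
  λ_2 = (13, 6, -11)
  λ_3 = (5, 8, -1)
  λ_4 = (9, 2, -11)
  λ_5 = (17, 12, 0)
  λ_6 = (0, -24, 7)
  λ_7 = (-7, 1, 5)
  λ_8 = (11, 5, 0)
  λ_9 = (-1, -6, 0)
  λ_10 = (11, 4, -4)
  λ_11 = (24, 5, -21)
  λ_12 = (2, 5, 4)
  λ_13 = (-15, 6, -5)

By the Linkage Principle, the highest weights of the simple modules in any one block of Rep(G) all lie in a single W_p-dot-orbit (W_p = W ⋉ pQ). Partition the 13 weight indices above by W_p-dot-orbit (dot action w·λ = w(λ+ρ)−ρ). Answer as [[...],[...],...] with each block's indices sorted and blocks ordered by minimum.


Root system A_3: the 3×3 matrix C matches after relabeling.

W_7-reps of the 13 weights in Ā_7 (same 3-coord order as C):

  1: (5, 1, 0) · 2: (3, 4, 0) · 3: (0, 1, 1) · 4: (3, 4, 0) · 5: (4, 1, 0) · 6: (5, 1, 0) · 7: (5, 1, 0) · 8: (5, 1, 0) · 9: (4, 1, 0) · 10: (0, 3, 2) · 11: (4, 1, 0) · 12: (4, 1, 0) · 13: (3, 4, 0)

Grouping the 13 weights by Ā_7-representative: 5 linkage classes.

[[1, 6, 7, 8], [2, 4, 13], [3], [5, 9, 11, 12], [10]]


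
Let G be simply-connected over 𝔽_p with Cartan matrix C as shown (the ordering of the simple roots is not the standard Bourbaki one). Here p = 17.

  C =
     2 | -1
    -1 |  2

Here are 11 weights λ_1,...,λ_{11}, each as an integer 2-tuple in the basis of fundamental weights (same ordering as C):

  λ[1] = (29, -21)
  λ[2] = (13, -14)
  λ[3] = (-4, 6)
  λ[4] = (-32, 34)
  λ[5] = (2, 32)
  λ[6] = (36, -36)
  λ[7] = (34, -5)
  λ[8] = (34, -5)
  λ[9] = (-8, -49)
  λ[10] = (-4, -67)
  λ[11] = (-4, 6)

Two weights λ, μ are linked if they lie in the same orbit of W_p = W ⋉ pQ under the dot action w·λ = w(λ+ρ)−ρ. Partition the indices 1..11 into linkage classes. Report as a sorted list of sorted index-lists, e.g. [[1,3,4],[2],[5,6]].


C ↔ A_2 under row/col permutation; |W(A_2)| = 6.

Each λ_j+ρ reduced to Ā_17; 2-tuples below use C's row order:

    1: (3, 4)
    2: (1, 13)
    3: (3, 4)
    4: (1, 13)
    5: (14, 2)
    6: (14, 2)
    7: (1, 13)
    8: (1, 13)
    9: (3, 4)
    10: (14, 2)
    11: (3, 4)

Linkage partition of the 11 weights (3 classes, p=17):

[[1, 3, 9, 11], [2, 4, 7, 8], [5, 6, 10]]


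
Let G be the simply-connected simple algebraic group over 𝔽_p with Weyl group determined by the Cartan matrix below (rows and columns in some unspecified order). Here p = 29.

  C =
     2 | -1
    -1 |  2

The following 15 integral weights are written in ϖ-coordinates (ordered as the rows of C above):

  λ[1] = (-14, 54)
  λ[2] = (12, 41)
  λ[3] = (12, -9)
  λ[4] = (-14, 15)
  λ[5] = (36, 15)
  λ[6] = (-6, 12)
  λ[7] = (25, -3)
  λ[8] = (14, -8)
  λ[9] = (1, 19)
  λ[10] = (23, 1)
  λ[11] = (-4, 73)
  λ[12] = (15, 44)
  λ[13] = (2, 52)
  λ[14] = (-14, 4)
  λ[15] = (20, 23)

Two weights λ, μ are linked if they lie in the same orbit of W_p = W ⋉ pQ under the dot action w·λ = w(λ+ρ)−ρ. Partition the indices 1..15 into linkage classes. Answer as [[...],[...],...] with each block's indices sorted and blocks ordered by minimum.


Cartan matrix: type A_2 (|W|=6); un-permuting the 2 rows.

λ_j+ρ reflected into Ā_29 (⟨·,θ^∨⟩≤29); 2-tuples as given:

    [1] (13, 3)
    [2] (13, 3)
    [3] (5, 8)
    [4] (13, 3)
    [5] (5, 8)
    [6] (5, 8)
    [7] (24, 2)
    [8] (8, 7)
    [9] (2, 20)
    [10] (24, 2)
    [11] (13, 3)
    [12] (13, 3)
    [13] (24, 2)
    [14] (5, 8)
    [15] (5, 8)

Linkage partition of the 15 weights (5 classes, p=29):

[[1, 2, 4, 11, 12], [3, 5, 6, 14, 15], [7, 10, 13], [8], [9]]


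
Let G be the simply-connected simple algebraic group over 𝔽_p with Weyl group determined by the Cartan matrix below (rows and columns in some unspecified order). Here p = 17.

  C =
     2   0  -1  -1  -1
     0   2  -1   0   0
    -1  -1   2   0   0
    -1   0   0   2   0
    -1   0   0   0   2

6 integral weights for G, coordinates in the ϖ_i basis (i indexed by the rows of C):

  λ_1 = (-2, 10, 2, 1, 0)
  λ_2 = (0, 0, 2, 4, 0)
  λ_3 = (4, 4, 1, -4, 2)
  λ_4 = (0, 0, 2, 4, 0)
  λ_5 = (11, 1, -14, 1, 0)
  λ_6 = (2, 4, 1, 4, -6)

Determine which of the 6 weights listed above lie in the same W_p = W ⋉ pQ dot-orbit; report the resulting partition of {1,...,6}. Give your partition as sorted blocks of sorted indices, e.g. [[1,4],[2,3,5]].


Dynkin diagram of C (from the 8 off-diagonal −1 entries): D_5.

Each λ_j+ρ reduced to Ā_17; 5-tuples below use C's row order:

  λ_1+ρ ↦ (1, 11, 1, 1, 0)
  λ_2+ρ ↦ (1, 1, 3, 5, 1)
  λ_3+ρ ↦ (2, 5, 0, 3, 3)
  λ_4+ρ ↦ (1, 1, 3, 5, 1)
  λ_5+ρ ↦ (1, 11, 1, 1, 0)
  λ_6+ρ ↦ (2, 5, 0, 3, 3)

Partition of {1..6} into 3 W_17-dot-orbits:

[[1, 5], [2, 4], [3, 6]]


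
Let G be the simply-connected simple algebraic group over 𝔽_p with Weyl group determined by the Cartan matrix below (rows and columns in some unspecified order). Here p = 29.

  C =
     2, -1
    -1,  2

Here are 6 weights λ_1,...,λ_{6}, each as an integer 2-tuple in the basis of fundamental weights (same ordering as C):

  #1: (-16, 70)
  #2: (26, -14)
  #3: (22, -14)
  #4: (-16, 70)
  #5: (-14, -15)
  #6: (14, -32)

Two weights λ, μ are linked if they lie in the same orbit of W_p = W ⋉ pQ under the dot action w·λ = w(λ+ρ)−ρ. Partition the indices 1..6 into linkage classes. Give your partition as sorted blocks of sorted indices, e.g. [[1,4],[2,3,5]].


Dynkin diagram of C (from the 2 off-diagonal −1 entries): A_2.

Alcove-folded reps (p=29, 6 weights, presented ϖ-order):

  1: (14, 13);  2: (14, 13);  3: (10, 13);  4: (14, 13);  5: (14, 13);  6: (14, 13)

2 distinct reps among the 6 weights ⇒ 2 W_29-linkage classes:

[[1, 2, 4, 5, 6], [3]]


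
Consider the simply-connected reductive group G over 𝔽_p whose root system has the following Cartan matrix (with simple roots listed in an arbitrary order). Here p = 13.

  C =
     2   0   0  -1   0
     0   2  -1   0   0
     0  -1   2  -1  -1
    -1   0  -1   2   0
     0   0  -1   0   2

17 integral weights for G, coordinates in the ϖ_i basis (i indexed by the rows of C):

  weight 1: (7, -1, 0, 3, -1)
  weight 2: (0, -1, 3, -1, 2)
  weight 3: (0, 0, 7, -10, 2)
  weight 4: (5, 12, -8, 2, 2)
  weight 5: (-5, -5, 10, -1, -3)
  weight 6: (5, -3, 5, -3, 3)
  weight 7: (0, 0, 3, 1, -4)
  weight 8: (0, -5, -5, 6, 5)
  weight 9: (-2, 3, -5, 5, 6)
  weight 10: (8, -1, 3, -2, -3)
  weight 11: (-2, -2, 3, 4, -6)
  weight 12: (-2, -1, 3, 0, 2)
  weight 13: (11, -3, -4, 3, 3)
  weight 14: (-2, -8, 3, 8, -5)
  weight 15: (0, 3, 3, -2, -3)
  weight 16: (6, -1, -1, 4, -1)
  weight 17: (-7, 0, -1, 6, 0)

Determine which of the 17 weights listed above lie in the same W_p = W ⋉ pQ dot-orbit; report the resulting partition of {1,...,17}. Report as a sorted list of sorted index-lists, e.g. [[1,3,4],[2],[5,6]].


Dynkin diagram of C (from the 8 off-diagonal −1 entries): D_5.

Folding the 17 weights λ_j+ρ into Ā_13 (reps in the given 5-coord order):

  1: (7, 0, 0, 1, 0) · 2: (1, 0, 4, 0, 3) · 3: (8, 0, 1, 0, 2) · 4: (0, 4, 1, 1, 2) · 5: (0, 4, 1, 1, 2) · 6: (1, 1, 1, 2, 3) · 7: (1, 1, 1, 2, 3) · 8: (0, 4, 1, 1, 2) · 9: (1, 0, 4, 0, 3) · 10: (8, 0, 1, 0, 2) · 11: (1, 1, 1, 2, 3) · 12: (1, 0, 4, 0, 3) · 13: (8, 0, 1, 0, 2) · 14: (1, 0, 4, 0, 3) · 15: (0, 4, 1, 1, 2) · 16: (7, 0, 0, 1, 0) · 17: (6, 1, 0, 1, 1)

Partition of {1..17} into 6 W_13-dot-orbits:

[[1, 16], [2, 9, 12, 14], [3, 10, 13], [4, 5, 8, 15], [6, 7, 11], [17]]


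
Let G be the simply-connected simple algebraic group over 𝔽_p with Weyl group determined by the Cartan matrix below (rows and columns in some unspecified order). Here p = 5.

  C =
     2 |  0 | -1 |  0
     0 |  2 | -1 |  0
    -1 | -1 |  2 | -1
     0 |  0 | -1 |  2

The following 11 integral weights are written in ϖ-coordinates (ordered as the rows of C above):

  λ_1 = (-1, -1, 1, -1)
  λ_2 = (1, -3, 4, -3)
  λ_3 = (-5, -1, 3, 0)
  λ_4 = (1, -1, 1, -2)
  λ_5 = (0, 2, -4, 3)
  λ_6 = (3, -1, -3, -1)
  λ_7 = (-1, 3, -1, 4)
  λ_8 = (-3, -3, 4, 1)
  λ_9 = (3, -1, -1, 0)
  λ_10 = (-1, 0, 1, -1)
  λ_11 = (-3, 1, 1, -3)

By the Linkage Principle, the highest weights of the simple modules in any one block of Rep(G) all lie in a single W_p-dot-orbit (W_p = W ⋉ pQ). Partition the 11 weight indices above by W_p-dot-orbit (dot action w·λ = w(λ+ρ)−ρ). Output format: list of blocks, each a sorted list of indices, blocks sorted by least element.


D_4 Cartan matrix, 4 simple roots permuted; ρ=(1,1,1,1).

Ā_5 reps of the 11 weights (D_4, coords as presented):

  1: (0, 0, 2, 0);  2: (0, 0, 2, 0);  3: (4, 0, 0, 1);  4: (2, 0, 1, 1);  5: (2, 0, 1, 1);  6: (0, 0, 2, 0);  7: (4, 0, 0, 1);  8: (0, 0, 2, 0);  9: (4, 0, 0, 1);  10: (0, 1, 2, 0);  11: (0, 0, 2, 0)

These 11 weights hit 4 W_5-dot-orbits; sizes (5, 3, 2, 1):

[[1, 2, 6, 8, 11], [3, 7, 9], [4, 5], [10]]


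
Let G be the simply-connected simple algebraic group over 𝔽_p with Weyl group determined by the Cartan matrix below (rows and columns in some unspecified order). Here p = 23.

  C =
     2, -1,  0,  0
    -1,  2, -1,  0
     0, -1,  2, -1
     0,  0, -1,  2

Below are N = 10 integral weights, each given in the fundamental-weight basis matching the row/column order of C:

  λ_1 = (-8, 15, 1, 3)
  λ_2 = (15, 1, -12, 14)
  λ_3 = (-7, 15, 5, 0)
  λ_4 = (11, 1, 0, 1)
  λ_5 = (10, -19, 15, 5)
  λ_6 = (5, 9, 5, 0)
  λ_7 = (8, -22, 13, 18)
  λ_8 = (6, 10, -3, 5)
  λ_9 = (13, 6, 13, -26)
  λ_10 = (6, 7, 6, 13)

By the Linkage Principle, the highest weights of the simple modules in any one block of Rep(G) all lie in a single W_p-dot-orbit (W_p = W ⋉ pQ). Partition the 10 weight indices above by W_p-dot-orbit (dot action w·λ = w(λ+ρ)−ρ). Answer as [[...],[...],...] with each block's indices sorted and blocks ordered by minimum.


Dynkin diagram of C (from the 6 off-diagonal −1 entries): A_4.

Folding the 10 weights λ_j+ρ into Ā_23 (reps in the given 4-coord order):

  1: (7, 9, 2, 4)
  2: (7, 9, 2, 4)
  3: (6, 10, 6, 1)
  4: (12, 2, 1, 2)
  5: (7, 9, 2, 4)
  6: (6, 10, 6, 1)
  7: (2, 2, 7, 2)
  8: (7, 9, 2, 4)
  9: (2, 2, 7, 2)
  10: (6, 2, 7, 1)

These 10 weights hit 5 W_23-dot-orbits; sizes (4, 2, 1, 2, 1):

[[1, 2, 5, 8], [3, 6], [4], [7, 9], [10]]


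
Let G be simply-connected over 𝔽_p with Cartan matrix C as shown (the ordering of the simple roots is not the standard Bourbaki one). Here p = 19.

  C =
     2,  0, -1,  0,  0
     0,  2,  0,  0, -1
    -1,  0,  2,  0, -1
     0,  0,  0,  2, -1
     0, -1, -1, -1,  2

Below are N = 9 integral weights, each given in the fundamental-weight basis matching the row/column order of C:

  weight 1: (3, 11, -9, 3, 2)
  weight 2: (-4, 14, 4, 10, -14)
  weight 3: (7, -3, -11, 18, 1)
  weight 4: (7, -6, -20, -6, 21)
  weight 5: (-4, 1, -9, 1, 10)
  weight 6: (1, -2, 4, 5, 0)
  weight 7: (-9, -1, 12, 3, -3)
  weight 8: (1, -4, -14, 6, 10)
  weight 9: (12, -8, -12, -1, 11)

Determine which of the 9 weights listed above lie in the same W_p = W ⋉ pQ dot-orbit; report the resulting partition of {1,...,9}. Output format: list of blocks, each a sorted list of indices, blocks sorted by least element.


Type D_5, rank 5, |W|=1920; reorder rows/cols to standard.

λ_j+ρ reflected into Ā_19 (⟨·,θ^∨⟩≤19); 5-tuples as given:

    [1] (3, 7, 1, 1, 3)
    [2] (8, 2, 3, 2, 0)
    [3] (0, 8, 0, 9, 0)
    [4] (8, 2, 3, 2, 0)
    [5] (8, 2, 3, 2, 0)
    [6] (2, 1, 5, 6, 0)
    [7] (8, 2, 3, 2, 0)
    [8] (8, 2, 3, 2, 0)
    [9] (2, 1, 5, 6, 0)

Partition of {1..9} into 4 W_19-dot-orbits:

[[1], [2, 4, 5, 7, 8], [3], [6, 9]]


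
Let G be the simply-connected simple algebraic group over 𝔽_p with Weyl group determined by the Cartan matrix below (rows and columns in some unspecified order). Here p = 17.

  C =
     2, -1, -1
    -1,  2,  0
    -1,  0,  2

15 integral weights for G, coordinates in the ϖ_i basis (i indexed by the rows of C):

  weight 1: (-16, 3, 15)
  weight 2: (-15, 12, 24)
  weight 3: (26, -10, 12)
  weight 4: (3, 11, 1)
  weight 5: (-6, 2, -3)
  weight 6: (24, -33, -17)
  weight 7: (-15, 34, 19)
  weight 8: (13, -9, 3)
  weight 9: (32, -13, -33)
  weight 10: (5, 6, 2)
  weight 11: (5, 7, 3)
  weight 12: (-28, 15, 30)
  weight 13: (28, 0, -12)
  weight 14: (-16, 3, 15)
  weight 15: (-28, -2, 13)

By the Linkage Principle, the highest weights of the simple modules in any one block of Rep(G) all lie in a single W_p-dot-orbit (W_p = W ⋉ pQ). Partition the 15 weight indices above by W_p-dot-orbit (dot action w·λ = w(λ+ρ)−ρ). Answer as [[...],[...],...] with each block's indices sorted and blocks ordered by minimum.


Dynkin diagram of C (from the 4 off-diagonal −1 entries): A_3.

Ā_17 reps of the 15 weights (A_3, coords as presented):

  1: (4, 11, 1) · 2: (6, 7, 3) · 3: (6, 7, 3) · 4: (4, 11, 1) · 5: (2, 2, 3) · 6: (2, 6, 8) · 7: (3, 3, 10) · 8: (6, 7, 3) · 9: (4, 11, 1) · 10: (6, 7, 3) · 11: (6, 7, 3) · 12: (3, 3, 10) · 13: (4, 11, 1) · 14: (4, 11, 1) · 15: (3, 3, 10)

Partition of {1..15} into 5 W_17-dot-orbits:

[[1, 4, 9, 13, 14], [2, 3, 8, 10, 11], [5], [6], [7, 12, 15]]
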